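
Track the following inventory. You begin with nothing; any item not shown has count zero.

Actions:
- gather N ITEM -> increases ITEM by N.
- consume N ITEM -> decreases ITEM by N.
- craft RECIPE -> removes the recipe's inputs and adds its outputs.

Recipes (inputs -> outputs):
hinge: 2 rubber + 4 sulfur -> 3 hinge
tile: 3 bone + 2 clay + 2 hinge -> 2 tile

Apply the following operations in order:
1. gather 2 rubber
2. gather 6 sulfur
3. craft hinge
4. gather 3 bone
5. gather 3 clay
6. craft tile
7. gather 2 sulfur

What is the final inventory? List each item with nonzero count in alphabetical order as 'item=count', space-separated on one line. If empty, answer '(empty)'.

After 1 (gather 2 rubber): rubber=2
After 2 (gather 6 sulfur): rubber=2 sulfur=6
After 3 (craft hinge): hinge=3 sulfur=2
After 4 (gather 3 bone): bone=3 hinge=3 sulfur=2
After 5 (gather 3 clay): bone=3 clay=3 hinge=3 sulfur=2
After 6 (craft tile): clay=1 hinge=1 sulfur=2 tile=2
After 7 (gather 2 sulfur): clay=1 hinge=1 sulfur=4 tile=2

Answer: clay=1 hinge=1 sulfur=4 tile=2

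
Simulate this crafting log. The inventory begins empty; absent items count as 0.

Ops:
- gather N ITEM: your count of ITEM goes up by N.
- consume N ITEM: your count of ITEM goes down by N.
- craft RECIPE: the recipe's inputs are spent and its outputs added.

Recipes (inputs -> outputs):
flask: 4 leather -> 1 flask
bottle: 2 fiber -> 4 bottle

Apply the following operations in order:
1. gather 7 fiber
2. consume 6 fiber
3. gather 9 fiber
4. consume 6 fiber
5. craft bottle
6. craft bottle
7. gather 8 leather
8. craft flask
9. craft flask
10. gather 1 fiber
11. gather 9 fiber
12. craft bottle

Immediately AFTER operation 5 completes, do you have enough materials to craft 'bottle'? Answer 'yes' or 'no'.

Answer: yes

Derivation:
After 1 (gather 7 fiber): fiber=7
After 2 (consume 6 fiber): fiber=1
After 3 (gather 9 fiber): fiber=10
After 4 (consume 6 fiber): fiber=4
After 5 (craft bottle): bottle=4 fiber=2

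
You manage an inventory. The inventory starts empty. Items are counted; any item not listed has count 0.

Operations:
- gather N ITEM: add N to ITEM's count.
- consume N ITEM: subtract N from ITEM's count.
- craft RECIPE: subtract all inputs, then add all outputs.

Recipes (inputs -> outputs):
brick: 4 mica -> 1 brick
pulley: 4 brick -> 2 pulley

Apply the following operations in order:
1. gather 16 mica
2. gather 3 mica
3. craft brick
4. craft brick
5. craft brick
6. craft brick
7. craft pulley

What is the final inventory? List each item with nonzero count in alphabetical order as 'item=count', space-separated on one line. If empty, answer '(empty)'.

After 1 (gather 16 mica): mica=16
After 2 (gather 3 mica): mica=19
After 3 (craft brick): brick=1 mica=15
After 4 (craft brick): brick=2 mica=11
After 5 (craft brick): brick=3 mica=7
After 6 (craft brick): brick=4 mica=3
After 7 (craft pulley): mica=3 pulley=2

Answer: mica=3 pulley=2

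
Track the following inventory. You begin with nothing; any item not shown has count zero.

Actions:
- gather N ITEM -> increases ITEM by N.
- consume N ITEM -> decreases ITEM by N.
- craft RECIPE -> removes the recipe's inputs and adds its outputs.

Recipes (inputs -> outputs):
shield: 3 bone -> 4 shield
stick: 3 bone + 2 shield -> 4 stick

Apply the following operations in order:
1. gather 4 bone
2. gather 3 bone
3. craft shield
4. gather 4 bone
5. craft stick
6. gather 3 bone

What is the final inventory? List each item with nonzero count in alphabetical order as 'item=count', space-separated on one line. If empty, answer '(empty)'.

After 1 (gather 4 bone): bone=4
After 2 (gather 3 bone): bone=7
After 3 (craft shield): bone=4 shield=4
After 4 (gather 4 bone): bone=8 shield=4
After 5 (craft stick): bone=5 shield=2 stick=4
After 6 (gather 3 bone): bone=8 shield=2 stick=4

Answer: bone=8 shield=2 stick=4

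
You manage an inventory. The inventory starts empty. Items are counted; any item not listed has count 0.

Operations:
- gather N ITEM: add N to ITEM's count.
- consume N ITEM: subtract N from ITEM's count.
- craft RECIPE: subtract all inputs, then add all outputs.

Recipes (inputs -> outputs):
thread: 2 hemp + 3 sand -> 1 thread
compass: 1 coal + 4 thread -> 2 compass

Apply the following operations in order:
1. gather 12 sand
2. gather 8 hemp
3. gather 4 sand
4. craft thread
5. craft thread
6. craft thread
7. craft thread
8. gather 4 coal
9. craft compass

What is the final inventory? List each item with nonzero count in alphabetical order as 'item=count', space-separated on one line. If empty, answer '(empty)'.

After 1 (gather 12 sand): sand=12
After 2 (gather 8 hemp): hemp=8 sand=12
After 3 (gather 4 sand): hemp=8 sand=16
After 4 (craft thread): hemp=6 sand=13 thread=1
After 5 (craft thread): hemp=4 sand=10 thread=2
After 6 (craft thread): hemp=2 sand=7 thread=3
After 7 (craft thread): sand=4 thread=4
After 8 (gather 4 coal): coal=4 sand=4 thread=4
After 9 (craft compass): coal=3 compass=2 sand=4

Answer: coal=3 compass=2 sand=4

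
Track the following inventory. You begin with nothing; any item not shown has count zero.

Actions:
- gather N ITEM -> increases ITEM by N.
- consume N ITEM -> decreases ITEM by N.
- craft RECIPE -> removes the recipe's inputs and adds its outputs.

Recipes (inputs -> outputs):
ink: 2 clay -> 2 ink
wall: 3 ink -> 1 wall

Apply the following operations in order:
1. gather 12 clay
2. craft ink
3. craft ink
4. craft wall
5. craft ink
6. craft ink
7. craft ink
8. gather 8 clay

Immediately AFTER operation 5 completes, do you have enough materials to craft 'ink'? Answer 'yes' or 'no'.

Answer: yes

Derivation:
After 1 (gather 12 clay): clay=12
After 2 (craft ink): clay=10 ink=2
After 3 (craft ink): clay=8 ink=4
After 4 (craft wall): clay=8 ink=1 wall=1
After 5 (craft ink): clay=6 ink=3 wall=1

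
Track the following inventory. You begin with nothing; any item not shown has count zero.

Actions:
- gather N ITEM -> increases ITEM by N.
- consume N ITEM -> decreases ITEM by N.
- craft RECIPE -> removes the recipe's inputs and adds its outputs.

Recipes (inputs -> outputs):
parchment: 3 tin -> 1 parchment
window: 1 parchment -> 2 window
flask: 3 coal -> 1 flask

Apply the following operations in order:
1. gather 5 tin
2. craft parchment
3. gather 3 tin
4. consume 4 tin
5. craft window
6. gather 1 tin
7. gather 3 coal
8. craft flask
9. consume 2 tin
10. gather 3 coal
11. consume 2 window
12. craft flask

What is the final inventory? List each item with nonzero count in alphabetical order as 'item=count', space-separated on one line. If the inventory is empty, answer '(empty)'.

After 1 (gather 5 tin): tin=5
After 2 (craft parchment): parchment=1 tin=2
After 3 (gather 3 tin): parchment=1 tin=5
After 4 (consume 4 tin): parchment=1 tin=1
After 5 (craft window): tin=1 window=2
After 6 (gather 1 tin): tin=2 window=2
After 7 (gather 3 coal): coal=3 tin=2 window=2
After 8 (craft flask): flask=1 tin=2 window=2
After 9 (consume 2 tin): flask=1 window=2
After 10 (gather 3 coal): coal=3 flask=1 window=2
After 11 (consume 2 window): coal=3 flask=1
After 12 (craft flask): flask=2

Answer: flask=2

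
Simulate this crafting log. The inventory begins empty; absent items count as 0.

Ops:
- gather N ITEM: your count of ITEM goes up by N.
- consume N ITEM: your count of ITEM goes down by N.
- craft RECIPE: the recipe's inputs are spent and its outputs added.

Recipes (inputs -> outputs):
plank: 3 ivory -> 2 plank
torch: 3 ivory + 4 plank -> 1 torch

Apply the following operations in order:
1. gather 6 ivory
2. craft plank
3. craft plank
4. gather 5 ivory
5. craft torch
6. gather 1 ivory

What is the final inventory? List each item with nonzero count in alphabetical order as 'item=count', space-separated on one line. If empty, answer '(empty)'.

After 1 (gather 6 ivory): ivory=6
After 2 (craft plank): ivory=3 plank=2
After 3 (craft plank): plank=4
After 4 (gather 5 ivory): ivory=5 plank=4
After 5 (craft torch): ivory=2 torch=1
After 6 (gather 1 ivory): ivory=3 torch=1

Answer: ivory=3 torch=1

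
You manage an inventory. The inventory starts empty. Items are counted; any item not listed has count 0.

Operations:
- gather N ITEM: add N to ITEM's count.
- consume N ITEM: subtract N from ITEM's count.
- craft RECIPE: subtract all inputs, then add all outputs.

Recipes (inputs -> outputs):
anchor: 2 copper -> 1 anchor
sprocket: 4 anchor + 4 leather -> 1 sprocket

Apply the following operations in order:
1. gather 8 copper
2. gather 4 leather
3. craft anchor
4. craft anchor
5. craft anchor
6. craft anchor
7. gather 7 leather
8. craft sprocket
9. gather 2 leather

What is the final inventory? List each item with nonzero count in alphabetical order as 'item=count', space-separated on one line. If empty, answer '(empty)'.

After 1 (gather 8 copper): copper=8
After 2 (gather 4 leather): copper=8 leather=4
After 3 (craft anchor): anchor=1 copper=6 leather=4
After 4 (craft anchor): anchor=2 copper=4 leather=4
After 5 (craft anchor): anchor=3 copper=2 leather=4
After 6 (craft anchor): anchor=4 leather=4
After 7 (gather 7 leather): anchor=4 leather=11
After 8 (craft sprocket): leather=7 sprocket=1
After 9 (gather 2 leather): leather=9 sprocket=1

Answer: leather=9 sprocket=1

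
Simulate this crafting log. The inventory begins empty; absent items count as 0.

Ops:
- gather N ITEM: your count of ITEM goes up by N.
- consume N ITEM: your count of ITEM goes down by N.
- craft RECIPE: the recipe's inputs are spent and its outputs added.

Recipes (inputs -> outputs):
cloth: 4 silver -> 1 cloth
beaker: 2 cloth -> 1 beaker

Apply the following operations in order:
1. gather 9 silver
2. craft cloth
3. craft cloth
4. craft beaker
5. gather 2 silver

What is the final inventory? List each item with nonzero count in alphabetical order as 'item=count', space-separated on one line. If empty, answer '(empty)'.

Answer: beaker=1 silver=3

Derivation:
After 1 (gather 9 silver): silver=9
After 2 (craft cloth): cloth=1 silver=5
After 3 (craft cloth): cloth=2 silver=1
After 4 (craft beaker): beaker=1 silver=1
After 5 (gather 2 silver): beaker=1 silver=3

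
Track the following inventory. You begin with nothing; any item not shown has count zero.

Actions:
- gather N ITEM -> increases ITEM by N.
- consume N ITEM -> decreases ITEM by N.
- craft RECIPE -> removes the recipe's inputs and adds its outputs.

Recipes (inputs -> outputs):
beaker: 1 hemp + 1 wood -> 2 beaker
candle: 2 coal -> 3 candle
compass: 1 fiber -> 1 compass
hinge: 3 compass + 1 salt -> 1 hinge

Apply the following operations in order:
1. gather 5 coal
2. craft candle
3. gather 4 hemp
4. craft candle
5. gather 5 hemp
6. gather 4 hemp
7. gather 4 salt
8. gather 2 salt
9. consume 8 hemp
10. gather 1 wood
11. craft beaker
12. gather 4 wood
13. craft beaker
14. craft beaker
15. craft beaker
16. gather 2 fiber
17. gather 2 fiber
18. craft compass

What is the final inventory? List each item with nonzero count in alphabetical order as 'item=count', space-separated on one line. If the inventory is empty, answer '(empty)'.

Answer: beaker=8 candle=6 coal=1 compass=1 fiber=3 hemp=1 salt=6 wood=1

Derivation:
After 1 (gather 5 coal): coal=5
After 2 (craft candle): candle=3 coal=3
After 3 (gather 4 hemp): candle=3 coal=3 hemp=4
After 4 (craft candle): candle=6 coal=1 hemp=4
After 5 (gather 5 hemp): candle=6 coal=1 hemp=9
After 6 (gather 4 hemp): candle=6 coal=1 hemp=13
After 7 (gather 4 salt): candle=6 coal=1 hemp=13 salt=4
After 8 (gather 2 salt): candle=6 coal=1 hemp=13 salt=6
After 9 (consume 8 hemp): candle=6 coal=1 hemp=5 salt=6
After 10 (gather 1 wood): candle=6 coal=1 hemp=5 salt=6 wood=1
After 11 (craft beaker): beaker=2 candle=6 coal=1 hemp=4 salt=6
After 12 (gather 4 wood): beaker=2 candle=6 coal=1 hemp=4 salt=6 wood=4
After 13 (craft beaker): beaker=4 candle=6 coal=1 hemp=3 salt=6 wood=3
After 14 (craft beaker): beaker=6 candle=6 coal=1 hemp=2 salt=6 wood=2
After 15 (craft beaker): beaker=8 candle=6 coal=1 hemp=1 salt=6 wood=1
After 16 (gather 2 fiber): beaker=8 candle=6 coal=1 fiber=2 hemp=1 salt=6 wood=1
After 17 (gather 2 fiber): beaker=8 candle=6 coal=1 fiber=4 hemp=1 salt=6 wood=1
After 18 (craft compass): beaker=8 candle=6 coal=1 compass=1 fiber=3 hemp=1 salt=6 wood=1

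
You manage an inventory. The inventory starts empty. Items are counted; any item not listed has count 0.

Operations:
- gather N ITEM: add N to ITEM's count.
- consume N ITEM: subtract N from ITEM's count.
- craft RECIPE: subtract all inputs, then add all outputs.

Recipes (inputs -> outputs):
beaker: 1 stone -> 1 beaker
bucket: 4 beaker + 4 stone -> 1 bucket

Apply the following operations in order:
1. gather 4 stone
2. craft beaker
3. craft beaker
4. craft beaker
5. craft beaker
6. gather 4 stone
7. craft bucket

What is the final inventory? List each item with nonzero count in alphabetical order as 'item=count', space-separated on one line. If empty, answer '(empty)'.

Answer: bucket=1

Derivation:
After 1 (gather 4 stone): stone=4
After 2 (craft beaker): beaker=1 stone=3
After 3 (craft beaker): beaker=2 stone=2
After 4 (craft beaker): beaker=3 stone=1
After 5 (craft beaker): beaker=4
After 6 (gather 4 stone): beaker=4 stone=4
After 7 (craft bucket): bucket=1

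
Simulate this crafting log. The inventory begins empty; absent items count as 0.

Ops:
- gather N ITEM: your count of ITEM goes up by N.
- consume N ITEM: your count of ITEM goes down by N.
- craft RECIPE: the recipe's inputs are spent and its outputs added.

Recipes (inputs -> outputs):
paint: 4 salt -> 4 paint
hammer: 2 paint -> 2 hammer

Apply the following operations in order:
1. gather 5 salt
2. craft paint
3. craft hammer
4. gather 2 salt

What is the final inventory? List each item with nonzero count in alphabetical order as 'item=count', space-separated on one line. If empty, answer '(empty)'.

Answer: hammer=2 paint=2 salt=3

Derivation:
After 1 (gather 5 salt): salt=5
After 2 (craft paint): paint=4 salt=1
After 3 (craft hammer): hammer=2 paint=2 salt=1
After 4 (gather 2 salt): hammer=2 paint=2 salt=3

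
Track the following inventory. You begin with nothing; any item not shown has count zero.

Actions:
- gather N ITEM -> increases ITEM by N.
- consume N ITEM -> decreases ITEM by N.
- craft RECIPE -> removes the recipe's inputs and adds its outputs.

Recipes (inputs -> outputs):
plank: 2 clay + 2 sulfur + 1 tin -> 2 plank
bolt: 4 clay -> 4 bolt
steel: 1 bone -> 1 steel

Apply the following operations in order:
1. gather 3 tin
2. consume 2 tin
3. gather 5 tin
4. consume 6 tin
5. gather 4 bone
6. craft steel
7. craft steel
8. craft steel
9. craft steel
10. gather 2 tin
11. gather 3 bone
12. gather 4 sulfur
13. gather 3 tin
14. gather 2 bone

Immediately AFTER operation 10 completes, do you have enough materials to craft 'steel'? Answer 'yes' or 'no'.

After 1 (gather 3 tin): tin=3
After 2 (consume 2 tin): tin=1
After 3 (gather 5 tin): tin=6
After 4 (consume 6 tin): (empty)
After 5 (gather 4 bone): bone=4
After 6 (craft steel): bone=3 steel=1
After 7 (craft steel): bone=2 steel=2
After 8 (craft steel): bone=1 steel=3
After 9 (craft steel): steel=4
After 10 (gather 2 tin): steel=4 tin=2

Answer: no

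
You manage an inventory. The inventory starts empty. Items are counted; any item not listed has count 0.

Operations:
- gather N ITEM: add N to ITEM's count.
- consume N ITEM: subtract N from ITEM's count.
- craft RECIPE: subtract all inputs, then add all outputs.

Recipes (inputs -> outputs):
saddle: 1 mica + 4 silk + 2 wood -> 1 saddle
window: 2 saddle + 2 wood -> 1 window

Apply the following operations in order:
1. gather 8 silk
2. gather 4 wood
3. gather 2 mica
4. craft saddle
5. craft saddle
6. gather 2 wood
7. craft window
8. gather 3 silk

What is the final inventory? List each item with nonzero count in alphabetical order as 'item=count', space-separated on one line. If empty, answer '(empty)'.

Answer: silk=3 window=1

Derivation:
After 1 (gather 8 silk): silk=8
After 2 (gather 4 wood): silk=8 wood=4
After 3 (gather 2 mica): mica=2 silk=8 wood=4
After 4 (craft saddle): mica=1 saddle=1 silk=4 wood=2
After 5 (craft saddle): saddle=2
After 6 (gather 2 wood): saddle=2 wood=2
After 7 (craft window): window=1
After 8 (gather 3 silk): silk=3 window=1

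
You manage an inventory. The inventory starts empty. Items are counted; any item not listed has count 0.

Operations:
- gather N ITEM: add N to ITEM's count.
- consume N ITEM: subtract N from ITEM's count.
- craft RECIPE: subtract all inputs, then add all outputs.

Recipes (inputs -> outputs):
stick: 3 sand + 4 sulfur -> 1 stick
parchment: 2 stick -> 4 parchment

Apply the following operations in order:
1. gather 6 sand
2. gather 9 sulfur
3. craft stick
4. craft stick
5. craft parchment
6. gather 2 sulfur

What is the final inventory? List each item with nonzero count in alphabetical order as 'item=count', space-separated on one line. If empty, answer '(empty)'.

After 1 (gather 6 sand): sand=6
After 2 (gather 9 sulfur): sand=6 sulfur=9
After 3 (craft stick): sand=3 stick=1 sulfur=5
After 4 (craft stick): stick=2 sulfur=1
After 5 (craft parchment): parchment=4 sulfur=1
After 6 (gather 2 sulfur): parchment=4 sulfur=3

Answer: parchment=4 sulfur=3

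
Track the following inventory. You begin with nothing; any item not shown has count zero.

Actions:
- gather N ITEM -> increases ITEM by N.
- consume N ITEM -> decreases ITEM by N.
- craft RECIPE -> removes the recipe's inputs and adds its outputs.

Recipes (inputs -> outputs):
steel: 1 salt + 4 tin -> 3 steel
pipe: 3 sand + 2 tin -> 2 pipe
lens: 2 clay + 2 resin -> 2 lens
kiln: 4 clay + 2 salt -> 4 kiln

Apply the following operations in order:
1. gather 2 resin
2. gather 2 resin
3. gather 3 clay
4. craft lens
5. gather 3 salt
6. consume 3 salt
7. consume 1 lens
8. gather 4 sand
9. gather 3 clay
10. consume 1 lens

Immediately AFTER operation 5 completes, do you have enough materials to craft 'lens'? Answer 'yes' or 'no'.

After 1 (gather 2 resin): resin=2
After 2 (gather 2 resin): resin=4
After 3 (gather 3 clay): clay=3 resin=4
After 4 (craft lens): clay=1 lens=2 resin=2
After 5 (gather 3 salt): clay=1 lens=2 resin=2 salt=3

Answer: no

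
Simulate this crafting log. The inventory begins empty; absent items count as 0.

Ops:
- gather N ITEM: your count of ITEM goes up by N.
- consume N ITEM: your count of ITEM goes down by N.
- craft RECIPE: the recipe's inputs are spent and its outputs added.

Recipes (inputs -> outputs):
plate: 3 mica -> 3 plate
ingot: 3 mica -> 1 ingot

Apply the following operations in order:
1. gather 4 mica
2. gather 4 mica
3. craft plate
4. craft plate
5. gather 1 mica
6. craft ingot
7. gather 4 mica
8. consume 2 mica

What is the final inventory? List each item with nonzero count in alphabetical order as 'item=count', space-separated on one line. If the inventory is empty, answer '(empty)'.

After 1 (gather 4 mica): mica=4
After 2 (gather 4 mica): mica=8
After 3 (craft plate): mica=5 plate=3
After 4 (craft plate): mica=2 plate=6
After 5 (gather 1 mica): mica=3 plate=6
After 6 (craft ingot): ingot=1 plate=6
After 7 (gather 4 mica): ingot=1 mica=4 plate=6
After 8 (consume 2 mica): ingot=1 mica=2 plate=6

Answer: ingot=1 mica=2 plate=6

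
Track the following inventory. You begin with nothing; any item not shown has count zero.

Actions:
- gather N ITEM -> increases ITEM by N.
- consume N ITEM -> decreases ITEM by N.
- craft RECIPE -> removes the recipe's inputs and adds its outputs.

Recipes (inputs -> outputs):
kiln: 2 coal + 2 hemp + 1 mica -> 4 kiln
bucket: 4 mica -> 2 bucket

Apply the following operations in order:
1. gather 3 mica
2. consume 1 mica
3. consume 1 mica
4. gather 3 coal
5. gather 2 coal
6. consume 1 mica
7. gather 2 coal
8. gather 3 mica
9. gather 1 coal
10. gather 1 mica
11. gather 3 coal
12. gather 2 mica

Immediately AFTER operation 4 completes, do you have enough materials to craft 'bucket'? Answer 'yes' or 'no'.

After 1 (gather 3 mica): mica=3
After 2 (consume 1 mica): mica=2
After 3 (consume 1 mica): mica=1
After 4 (gather 3 coal): coal=3 mica=1

Answer: no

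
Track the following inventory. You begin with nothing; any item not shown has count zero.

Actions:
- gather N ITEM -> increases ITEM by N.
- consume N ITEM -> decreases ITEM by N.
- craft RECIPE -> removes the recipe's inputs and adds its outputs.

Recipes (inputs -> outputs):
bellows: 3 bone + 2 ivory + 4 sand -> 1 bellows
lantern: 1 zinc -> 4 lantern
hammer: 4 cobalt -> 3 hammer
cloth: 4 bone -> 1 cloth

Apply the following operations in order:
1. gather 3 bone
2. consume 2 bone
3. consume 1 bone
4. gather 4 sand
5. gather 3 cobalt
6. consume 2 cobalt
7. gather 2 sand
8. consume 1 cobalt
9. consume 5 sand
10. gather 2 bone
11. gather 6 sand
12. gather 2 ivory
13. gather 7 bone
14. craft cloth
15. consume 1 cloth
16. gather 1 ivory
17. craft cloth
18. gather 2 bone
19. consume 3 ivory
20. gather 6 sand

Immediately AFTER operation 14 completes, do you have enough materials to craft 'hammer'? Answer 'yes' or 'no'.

After 1 (gather 3 bone): bone=3
After 2 (consume 2 bone): bone=1
After 3 (consume 1 bone): (empty)
After 4 (gather 4 sand): sand=4
After 5 (gather 3 cobalt): cobalt=3 sand=4
After 6 (consume 2 cobalt): cobalt=1 sand=4
After 7 (gather 2 sand): cobalt=1 sand=6
After 8 (consume 1 cobalt): sand=6
After 9 (consume 5 sand): sand=1
After 10 (gather 2 bone): bone=2 sand=1
After 11 (gather 6 sand): bone=2 sand=7
After 12 (gather 2 ivory): bone=2 ivory=2 sand=7
After 13 (gather 7 bone): bone=9 ivory=2 sand=7
After 14 (craft cloth): bone=5 cloth=1 ivory=2 sand=7

Answer: no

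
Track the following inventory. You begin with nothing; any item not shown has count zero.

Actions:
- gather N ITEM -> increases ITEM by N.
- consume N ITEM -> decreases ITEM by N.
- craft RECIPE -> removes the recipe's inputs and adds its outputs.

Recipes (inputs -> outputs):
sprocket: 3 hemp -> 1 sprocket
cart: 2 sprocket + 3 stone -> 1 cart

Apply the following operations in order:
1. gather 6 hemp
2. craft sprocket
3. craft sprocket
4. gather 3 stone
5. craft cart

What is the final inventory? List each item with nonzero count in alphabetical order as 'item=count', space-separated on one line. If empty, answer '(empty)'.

Answer: cart=1

Derivation:
After 1 (gather 6 hemp): hemp=6
After 2 (craft sprocket): hemp=3 sprocket=1
After 3 (craft sprocket): sprocket=2
After 4 (gather 3 stone): sprocket=2 stone=3
After 5 (craft cart): cart=1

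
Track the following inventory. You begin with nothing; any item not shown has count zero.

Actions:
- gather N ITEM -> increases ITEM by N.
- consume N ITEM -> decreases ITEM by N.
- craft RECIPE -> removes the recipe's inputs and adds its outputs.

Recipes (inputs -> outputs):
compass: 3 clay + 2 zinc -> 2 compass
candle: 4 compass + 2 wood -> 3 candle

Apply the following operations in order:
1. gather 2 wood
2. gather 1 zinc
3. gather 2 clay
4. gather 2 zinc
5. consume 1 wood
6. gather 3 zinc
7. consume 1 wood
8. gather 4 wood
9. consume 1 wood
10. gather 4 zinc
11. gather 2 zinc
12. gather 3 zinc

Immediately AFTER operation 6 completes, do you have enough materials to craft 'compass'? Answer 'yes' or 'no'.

Answer: no

Derivation:
After 1 (gather 2 wood): wood=2
After 2 (gather 1 zinc): wood=2 zinc=1
After 3 (gather 2 clay): clay=2 wood=2 zinc=1
After 4 (gather 2 zinc): clay=2 wood=2 zinc=3
After 5 (consume 1 wood): clay=2 wood=1 zinc=3
After 6 (gather 3 zinc): clay=2 wood=1 zinc=6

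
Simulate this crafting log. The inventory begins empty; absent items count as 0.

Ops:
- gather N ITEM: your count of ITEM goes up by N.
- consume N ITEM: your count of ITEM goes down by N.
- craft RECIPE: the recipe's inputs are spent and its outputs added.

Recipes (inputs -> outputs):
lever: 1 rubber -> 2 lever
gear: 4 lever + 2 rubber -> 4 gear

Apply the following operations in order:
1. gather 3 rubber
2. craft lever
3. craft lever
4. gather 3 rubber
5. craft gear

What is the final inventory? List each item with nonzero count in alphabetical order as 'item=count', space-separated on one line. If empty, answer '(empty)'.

After 1 (gather 3 rubber): rubber=3
After 2 (craft lever): lever=2 rubber=2
After 3 (craft lever): lever=4 rubber=1
After 4 (gather 3 rubber): lever=4 rubber=4
After 5 (craft gear): gear=4 rubber=2

Answer: gear=4 rubber=2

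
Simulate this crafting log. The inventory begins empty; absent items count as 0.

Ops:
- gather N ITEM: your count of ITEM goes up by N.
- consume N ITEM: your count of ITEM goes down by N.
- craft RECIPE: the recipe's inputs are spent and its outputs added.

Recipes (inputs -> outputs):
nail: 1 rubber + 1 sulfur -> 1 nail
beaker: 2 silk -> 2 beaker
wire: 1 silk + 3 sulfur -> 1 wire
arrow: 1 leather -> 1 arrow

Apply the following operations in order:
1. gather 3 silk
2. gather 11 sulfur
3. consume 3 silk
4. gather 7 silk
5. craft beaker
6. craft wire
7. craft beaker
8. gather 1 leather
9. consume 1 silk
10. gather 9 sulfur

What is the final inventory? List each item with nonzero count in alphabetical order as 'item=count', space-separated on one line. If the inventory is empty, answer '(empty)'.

After 1 (gather 3 silk): silk=3
After 2 (gather 11 sulfur): silk=3 sulfur=11
After 3 (consume 3 silk): sulfur=11
After 4 (gather 7 silk): silk=7 sulfur=11
After 5 (craft beaker): beaker=2 silk=5 sulfur=11
After 6 (craft wire): beaker=2 silk=4 sulfur=8 wire=1
After 7 (craft beaker): beaker=4 silk=2 sulfur=8 wire=1
After 8 (gather 1 leather): beaker=4 leather=1 silk=2 sulfur=8 wire=1
After 9 (consume 1 silk): beaker=4 leather=1 silk=1 sulfur=8 wire=1
After 10 (gather 9 sulfur): beaker=4 leather=1 silk=1 sulfur=17 wire=1

Answer: beaker=4 leather=1 silk=1 sulfur=17 wire=1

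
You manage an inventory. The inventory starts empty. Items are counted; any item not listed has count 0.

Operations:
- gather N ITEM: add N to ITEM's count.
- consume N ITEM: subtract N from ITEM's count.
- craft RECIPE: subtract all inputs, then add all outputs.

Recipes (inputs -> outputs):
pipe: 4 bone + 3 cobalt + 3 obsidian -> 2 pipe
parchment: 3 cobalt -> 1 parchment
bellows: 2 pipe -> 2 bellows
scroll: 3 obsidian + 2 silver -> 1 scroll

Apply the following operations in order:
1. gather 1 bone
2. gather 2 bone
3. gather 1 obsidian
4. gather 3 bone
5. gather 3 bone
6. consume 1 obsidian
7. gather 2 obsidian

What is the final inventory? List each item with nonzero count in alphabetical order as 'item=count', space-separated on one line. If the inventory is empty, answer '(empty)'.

Answer: bone=9 obsidian=2

Derivation:
After 1 (gather 1 bone): bone=1
After 2 (gather 2 bone): bone=3
After 3 (gather 1 obsidian): bone=3 obsidian=1
After 4 (gather 3 bone): bone=6 obsidian=1
After 5 (gather 3 bone): bone=9 obsidian=1
After 6 (consume 1 obsidian): bone=9
After 7 (gather 2 obsidian): bone=9 obsidian=2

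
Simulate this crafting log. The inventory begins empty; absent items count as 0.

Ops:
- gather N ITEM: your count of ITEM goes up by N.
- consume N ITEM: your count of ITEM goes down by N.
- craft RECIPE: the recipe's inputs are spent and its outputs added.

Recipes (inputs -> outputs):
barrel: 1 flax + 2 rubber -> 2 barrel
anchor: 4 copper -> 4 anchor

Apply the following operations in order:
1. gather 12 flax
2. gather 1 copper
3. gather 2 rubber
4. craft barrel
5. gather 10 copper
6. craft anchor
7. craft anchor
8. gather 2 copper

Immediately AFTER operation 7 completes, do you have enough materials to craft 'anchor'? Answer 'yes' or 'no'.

Answer: no

Derivation:
After 1 (gather 12 flax): flax=12
After 2 (gather 1 copper): copper=1 flax=12
After 3 (gather 2 rubber): copper=1 flax=12 rubber=2
After 4 (craft barrel): barrel=2 copper=1 flax=11
After 5 (gather 10 copper): barrel=2 copper=11 flax=11
After 6 (craft anchor): anchor=4 barrel=2 copper=7 flax=11
After 7 (craft anchor): anchor=8 barrel=2 copper=3 flax=11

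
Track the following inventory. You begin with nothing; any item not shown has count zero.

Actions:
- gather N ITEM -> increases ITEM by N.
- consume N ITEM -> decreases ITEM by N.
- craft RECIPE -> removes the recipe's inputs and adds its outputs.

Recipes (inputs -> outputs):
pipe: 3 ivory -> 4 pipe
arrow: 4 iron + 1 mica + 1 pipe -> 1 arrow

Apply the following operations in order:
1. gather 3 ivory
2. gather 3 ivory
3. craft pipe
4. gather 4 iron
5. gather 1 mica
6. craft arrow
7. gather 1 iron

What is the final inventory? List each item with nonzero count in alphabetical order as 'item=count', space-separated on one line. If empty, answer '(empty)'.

Answer: arrow=1 iron=1 ivory=3 pipe=3

Derivation:
After 1 (gather 3 ivory): ivory=3
After 2 (gather 3 ivory): ivory=6
After 3 (craft pipe): ivory=3 pipe=4
After 4 (gather 4 iron): iron=4 ivory=3 pipe=4
After 5 (gather 1 mica): iron=4 ivory=3 mica=1 pipe=4
After 6 (craft arrow): arrow=1 ivory=3 pipe=3
After 7 (gather 1 iron): arrow=1 iron=1 ivory=3 pipe=3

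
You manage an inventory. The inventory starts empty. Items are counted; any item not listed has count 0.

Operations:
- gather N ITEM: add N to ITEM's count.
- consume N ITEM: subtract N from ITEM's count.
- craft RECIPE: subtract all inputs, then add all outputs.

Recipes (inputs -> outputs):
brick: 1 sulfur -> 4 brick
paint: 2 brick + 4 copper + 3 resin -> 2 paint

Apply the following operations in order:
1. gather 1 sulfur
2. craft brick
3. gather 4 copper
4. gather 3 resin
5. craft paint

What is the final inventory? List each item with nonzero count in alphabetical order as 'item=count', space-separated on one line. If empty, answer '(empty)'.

Answer: brick=2 paint=2

Derivation:
After 1 (gather 1 sulfur): sulfur=1
After 2 (craft brick): brick=4
After 3 (gather 4 copper): brick=4 copper=4
After 4 (gather 3 resin): brick=4 copper=4 resin=3
After 5 (craft paint): brick=2 paint=2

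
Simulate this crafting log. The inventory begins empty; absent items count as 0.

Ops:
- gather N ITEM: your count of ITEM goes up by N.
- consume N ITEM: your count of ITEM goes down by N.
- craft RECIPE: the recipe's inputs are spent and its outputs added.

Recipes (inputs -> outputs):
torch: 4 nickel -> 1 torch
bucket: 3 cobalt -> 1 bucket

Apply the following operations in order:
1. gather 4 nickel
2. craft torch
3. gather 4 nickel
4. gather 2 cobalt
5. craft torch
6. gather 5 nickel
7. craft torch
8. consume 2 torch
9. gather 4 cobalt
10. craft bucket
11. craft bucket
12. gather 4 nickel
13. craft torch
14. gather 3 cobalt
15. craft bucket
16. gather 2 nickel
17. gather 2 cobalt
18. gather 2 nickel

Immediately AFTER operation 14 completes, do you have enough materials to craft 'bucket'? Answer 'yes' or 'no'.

Answer: yes

Derivation:
After 1 (gather 4 nickel): nickel=4
After 2 (craft torch): torch=1
After 3 (gather 4 nickel): nickel=4 torch=1
After 4 (gather 2 cobalt): cobalt=2 nickel=4 torch=1
After 5 (craft torch): cobalt=2 torch=2
After 6 (gather 5 nickel): cobalt=2 nickel=5 torch=2
After 7 (craft torch): cobalt=2 nickel=1 torch=3
After 8 (consume 2 torch): cobalt=2 nickel=1 torch=1
After 9 (gather 4 cobalt): cobalt=6 nickel=1 torch=1
After 10 (craft bucket): bucket=1 cobalt=3 nickel=1 torch=1
After 11 (craft bucket): bucket=2 nickel=1 torch=1
After 12 (gather 4 nickel): bucket=2 nickel=5 torch=1
After 13 (craft torch): bucket=2 nickel=1 torch=2
After 14 (gather 3 cobalt): bucket=2 cobalt=3 nickel=1 torch=2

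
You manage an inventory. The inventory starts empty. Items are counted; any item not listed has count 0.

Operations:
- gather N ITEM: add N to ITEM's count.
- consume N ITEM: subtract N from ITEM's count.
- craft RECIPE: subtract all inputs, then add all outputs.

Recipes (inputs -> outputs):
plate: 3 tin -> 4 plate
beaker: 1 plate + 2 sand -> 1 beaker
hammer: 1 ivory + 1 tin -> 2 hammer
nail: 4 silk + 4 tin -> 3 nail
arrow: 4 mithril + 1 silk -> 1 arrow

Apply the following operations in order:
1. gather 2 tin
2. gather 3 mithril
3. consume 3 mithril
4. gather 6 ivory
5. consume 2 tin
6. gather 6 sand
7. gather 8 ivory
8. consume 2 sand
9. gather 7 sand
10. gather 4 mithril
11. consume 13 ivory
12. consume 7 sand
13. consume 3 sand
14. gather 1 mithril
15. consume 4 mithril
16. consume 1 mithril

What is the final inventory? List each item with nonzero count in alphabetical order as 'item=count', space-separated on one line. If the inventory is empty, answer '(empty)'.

Answer: ivory=1 sand=1

Derivation:
After 1 (gather 2 tin): tin=2
After 2 (gather 3 mithril): mithril=3 tin=2
After 3 (consume 3 mithril): tin=2
After 4 (gather 6 ivory): ivory=6 tin=2
After 5 (consume 2 tin): ivory=6
After 6 (gather 6 sand): ivory=6 sand=6
After 7 (gather 8 ivory): ivory=14 sand=6
After 8 (consume 2 sand): ivory=14 sand=4
After 9 (gather 7 sand): ivory=14 sand=11
After 10 (gather 4 mithril): ivory=14 mithril=4 sand=11
After 11 (consume 13 ivory): ivory=1 mithril=4 sand=11
After 12 (consume 7 sand): ivory=1 mithril=4 sand=4
After 13 (consume 3 sand): ivory=1 mithril=4 sand=1
After 14 (gather 1 mithril): ivory=1 mithril=5 sand=1
After 15 (consume 4 mithril): ivory=1 mithril=1 sand=1
After 16 (consume 1 mithril): ivory=1 sand=1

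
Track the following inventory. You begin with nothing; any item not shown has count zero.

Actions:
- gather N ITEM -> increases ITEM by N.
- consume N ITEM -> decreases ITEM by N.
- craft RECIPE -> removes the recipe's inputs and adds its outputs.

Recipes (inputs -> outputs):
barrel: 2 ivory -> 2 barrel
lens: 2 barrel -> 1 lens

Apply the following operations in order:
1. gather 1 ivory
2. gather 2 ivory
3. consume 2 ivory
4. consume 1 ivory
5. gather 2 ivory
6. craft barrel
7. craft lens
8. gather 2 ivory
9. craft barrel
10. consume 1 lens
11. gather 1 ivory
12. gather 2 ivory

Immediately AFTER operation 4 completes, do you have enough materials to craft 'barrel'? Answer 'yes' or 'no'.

Answer: no

Derivation:
After 1 (gather 1 ivory): ivory=1
After 2 (gather 2 ivory): ivory=3
After 3 (consume 2 ivory): ivory=1
After 4 (consume 1 ivory): (empty)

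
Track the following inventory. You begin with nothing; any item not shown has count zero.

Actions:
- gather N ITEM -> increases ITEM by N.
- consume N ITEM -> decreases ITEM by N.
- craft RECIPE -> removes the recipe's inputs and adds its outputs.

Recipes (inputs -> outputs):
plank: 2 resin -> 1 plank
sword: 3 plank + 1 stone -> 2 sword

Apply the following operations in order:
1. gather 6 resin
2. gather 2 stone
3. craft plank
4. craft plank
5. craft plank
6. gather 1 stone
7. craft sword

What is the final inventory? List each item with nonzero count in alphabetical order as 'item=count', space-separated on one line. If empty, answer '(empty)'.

Answer: stone=2 sword=2

Derivation:
After 1 (gather 6 resin): resin=6
After 2 (gather 2 stone): resin=6 stone=2
After 3 (craft plank): plank=1 resin=4 stone=2
After 4 (craft plank): plank=2 resin=2 stone=2
After 5 (craft plank): plank=3 stone=2
After 6 (gather 1 stone): plank=3 stone=3
After 7 (craft sword): stone=2 sword=2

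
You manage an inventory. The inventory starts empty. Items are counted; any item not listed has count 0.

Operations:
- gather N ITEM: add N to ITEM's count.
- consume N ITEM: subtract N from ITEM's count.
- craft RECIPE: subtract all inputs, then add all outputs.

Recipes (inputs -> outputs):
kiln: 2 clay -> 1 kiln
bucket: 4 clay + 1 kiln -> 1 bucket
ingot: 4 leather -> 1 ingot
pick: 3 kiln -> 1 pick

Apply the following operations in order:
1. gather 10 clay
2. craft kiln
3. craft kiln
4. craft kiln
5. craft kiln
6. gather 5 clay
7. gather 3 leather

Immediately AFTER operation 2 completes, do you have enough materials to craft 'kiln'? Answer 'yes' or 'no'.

Answer: yes

Derivation:
After 1 (gather 10 clay): clay=10
After 2 (craft kiln): clay=8 kiln=1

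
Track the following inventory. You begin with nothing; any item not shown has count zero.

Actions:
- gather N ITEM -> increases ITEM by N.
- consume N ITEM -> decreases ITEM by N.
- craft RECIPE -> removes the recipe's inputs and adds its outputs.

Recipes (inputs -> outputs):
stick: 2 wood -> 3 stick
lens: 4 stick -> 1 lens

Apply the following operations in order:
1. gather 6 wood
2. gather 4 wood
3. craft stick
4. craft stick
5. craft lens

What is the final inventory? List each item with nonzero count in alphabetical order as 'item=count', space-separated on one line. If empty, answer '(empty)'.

After 1 (gather 6 wood): wood=6
After 2 (gather 4 wood): wood=10
After 3 (craft stick): stick=3 wood=8
After 4 (craft stick): stick=6 wood=6
After 5 (craft lens): lens=1 stick=2 wood=6

Answer: lens=1 stick=2 wood=6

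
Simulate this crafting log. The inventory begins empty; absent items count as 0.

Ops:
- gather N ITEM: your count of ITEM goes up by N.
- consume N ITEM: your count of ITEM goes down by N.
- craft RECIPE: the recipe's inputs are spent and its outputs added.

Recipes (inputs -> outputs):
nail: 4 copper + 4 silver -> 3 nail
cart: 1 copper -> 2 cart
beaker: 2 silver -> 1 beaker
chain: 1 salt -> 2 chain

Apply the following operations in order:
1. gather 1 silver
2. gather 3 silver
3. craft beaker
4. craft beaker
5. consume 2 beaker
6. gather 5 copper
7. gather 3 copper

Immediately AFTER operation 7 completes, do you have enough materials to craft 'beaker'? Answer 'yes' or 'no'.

After 1 (gather 1 silver): silver=1
After 2 (gather 3 silver): silver=4
After 3 (craft beaker): beaker=1 silver=2
After 4 (craft beaker): beaker=2
After 5 (consume 2 beaker): (empty)
After 6 (gather 5 copper): copper=5
After 7 (gather 3 copper): copper=8

Answer: no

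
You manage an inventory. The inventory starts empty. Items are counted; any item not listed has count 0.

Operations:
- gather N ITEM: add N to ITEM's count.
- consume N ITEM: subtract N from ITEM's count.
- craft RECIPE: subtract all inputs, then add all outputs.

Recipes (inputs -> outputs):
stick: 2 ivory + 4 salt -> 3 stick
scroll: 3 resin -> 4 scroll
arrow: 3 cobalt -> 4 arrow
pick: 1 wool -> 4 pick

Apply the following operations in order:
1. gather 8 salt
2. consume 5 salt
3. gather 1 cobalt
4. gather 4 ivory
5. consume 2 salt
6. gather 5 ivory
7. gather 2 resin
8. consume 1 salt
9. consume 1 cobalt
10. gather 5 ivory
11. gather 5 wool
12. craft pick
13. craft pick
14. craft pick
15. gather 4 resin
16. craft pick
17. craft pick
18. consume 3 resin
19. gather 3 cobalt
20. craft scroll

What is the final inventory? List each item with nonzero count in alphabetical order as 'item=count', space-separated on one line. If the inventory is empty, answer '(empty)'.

Answer: cobalt=3 ivory=14 pick=20 scroll=4

Derivation:
After 1 (gather 8 salt): salt=8
After 2 (consume 5 salt): salt=3
After 3 (gather 1 cobalt): cobalt=1 salt=3
After 4 (gather 4 ivory): cobalt=1 ivory=4 salt=3
After 5 (consume 2 salt): cobalt=1 ivory=4 salt=1
After 6 (gather 5 ivory): cobalt=1 ivory=9 salt=1
After 7 (gather 2 resin): cobalt=1 ivory=9 resin=2 salt=1
After 8 (consume 1 salt): cobalt=1 ivory=9 resin=2
After 9 (consume 1 cobalt): ivory=9 resin=2
After 10 (gather 5 ivory): ivory=14 resin=2
After 11 (gather 5 wool): ivory=14 resin=2 wool=5
After 12 (craft pick): ivory=14 pick=4 resin=2 wool=4
After 13 (craft pick): ivory=14 pick=8 resin=2 wool=3
After 14 (craft pick): ivory=14 pick=12 resin=2 wool=2
After 15 (gather 4 resin): ivory=14 pick=12 resin=6 wool=2
After 16 (craft pick): ivory=14 pick=16 resin=6 wool=1
After 17 (craft pick): ivory=14 pick=20 resin=6
After 18 (consume 3 resin): ivory=14 pick=20 resin=3
After 19 (gather 3 cobalt): cobalt=3 ivory=14 pick=20 resin=3
After 20 (craft scroll): cobalt=3 ivory=14 pick=20 scroll=4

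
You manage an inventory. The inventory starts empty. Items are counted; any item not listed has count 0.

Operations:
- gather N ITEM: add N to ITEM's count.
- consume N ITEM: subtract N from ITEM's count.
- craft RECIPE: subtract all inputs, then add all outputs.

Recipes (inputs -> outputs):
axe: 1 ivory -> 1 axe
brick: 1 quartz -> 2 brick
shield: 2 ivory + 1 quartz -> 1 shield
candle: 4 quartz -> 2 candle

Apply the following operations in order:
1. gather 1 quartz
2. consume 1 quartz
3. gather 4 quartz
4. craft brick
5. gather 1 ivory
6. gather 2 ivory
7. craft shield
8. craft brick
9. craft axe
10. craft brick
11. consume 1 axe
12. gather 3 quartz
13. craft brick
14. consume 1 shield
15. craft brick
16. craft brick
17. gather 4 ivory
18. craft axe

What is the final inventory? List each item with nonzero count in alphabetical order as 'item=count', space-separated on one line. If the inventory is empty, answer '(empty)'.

After 1 (gather 1 quartz): quartz=1
After 2 (consume 1 quartz): (empty)
After 3 (gather 4 quartz): quartz=4
After 4 (craft brick): brick=2 quartz=3
After 5 (gather 1 ivory): brick=2 ivory=1 quartz=3
After 6 (gather 2 ivory): brick=2 ivory=3 quartz=3
After 7 (craft shield): brick=2 ivory=1 quartz=2 shield=1
After 8 (craft brick): brick=4 ivory=1 quartz=1 shield=1
After 9 (craft axe): axe=1 brick=4 quartz=1 shield=1
After 10 (craft brick): axe=1 brick=6 shield=1
After 11 (consume 1 axe): brick=6 shield=1
After 12 (gather 3 quartz): brick=6 quartz=3 shield=1
After 13 (craft brick): brick=8 quartz=2 shield=1
After 14 (consume 1 shield): brick=8 quartz=2
After 15 (craft brick): brick=10 quartz=1
After 16 (craft brick): brick=12
After 17 (gather 4 ivory): brick=12 ivory=4
After 18 (craft axe): axe=1 brick=12 ivory=3

Answer: axe=1 brick=12 ivory=3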